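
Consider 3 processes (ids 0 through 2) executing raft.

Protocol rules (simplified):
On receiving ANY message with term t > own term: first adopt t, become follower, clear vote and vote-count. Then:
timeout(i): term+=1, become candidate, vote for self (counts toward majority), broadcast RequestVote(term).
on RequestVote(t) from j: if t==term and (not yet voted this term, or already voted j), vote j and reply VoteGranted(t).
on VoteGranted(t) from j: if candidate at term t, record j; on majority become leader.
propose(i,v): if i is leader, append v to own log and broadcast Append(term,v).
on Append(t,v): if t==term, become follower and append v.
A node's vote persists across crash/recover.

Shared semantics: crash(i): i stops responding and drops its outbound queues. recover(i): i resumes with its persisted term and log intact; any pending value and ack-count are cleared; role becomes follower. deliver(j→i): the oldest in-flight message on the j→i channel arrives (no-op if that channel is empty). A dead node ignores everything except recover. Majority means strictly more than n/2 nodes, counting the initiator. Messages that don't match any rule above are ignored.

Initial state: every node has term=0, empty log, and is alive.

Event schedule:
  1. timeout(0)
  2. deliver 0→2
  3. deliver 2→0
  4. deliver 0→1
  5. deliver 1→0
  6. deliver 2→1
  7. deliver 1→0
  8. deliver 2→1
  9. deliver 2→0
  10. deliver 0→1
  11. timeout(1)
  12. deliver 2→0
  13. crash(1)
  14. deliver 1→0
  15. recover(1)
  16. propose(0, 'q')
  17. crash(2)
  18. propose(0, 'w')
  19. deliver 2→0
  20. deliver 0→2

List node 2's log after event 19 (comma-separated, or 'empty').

empty

after 1 — timeout(0): n0:cand/t1/[-]
after 2 — deliver 0→2: n2:foll/t1/[-]
after 3 — deliver 2→0: n0:lead/t1/[-]
after 4 — deliver 0→1: n1:foll/t1/[-]
after 5 — deliver 1→0: ·
after 6 — deliver 2→1: ·
after 7 — deliver 1→0: ·
after 8 — deliver 2→1: ·
after 9 — deliver 2→0: ·
after 10 — deliver 0→1: ·
after 11 — timeout(1): n1:cand/t2/[-]
after 12 — deliver 2→0: ·
after 13 — crash(1): n1:✗cand/t2/[-]
after 14 — deliver 1→0: ·
after 15 — recover(1): n1:foll/t2/[-]
after 16 — propose(0,'q'): n0:lead/t1/[q]
after 17 — crash(2): n2:✗foll/t1/[-]
after 18 — propose(0,'w'): n0:lead/t1/[q,w]
after 19 — deliver 2→0: ·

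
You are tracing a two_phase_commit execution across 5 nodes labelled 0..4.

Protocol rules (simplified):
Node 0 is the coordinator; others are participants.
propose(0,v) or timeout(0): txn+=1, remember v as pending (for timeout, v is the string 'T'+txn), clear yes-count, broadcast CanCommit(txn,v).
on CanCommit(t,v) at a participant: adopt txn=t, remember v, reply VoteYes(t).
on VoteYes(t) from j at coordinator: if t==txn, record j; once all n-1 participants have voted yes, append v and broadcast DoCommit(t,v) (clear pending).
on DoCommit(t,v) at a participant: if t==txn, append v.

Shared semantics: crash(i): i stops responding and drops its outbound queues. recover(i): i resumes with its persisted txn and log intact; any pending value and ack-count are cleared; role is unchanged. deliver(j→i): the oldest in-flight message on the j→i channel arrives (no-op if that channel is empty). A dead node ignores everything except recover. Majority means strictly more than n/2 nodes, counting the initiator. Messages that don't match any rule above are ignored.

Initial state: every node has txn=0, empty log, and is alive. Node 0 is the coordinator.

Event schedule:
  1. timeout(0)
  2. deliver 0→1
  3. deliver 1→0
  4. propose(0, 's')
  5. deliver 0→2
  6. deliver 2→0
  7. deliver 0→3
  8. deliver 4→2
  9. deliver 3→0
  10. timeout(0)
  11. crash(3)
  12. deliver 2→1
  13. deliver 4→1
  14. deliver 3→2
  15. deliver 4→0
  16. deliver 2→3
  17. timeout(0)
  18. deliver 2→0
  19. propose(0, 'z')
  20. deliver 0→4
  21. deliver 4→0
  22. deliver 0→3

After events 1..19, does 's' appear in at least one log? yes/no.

step 1 timeout(0): 0={coor,t=1,log=-}
step 2 deliver 0→1: 1={part,t=1,log=-}
step 3 deliver 1→0: —
step 4 propose(0,'s'): 0={coor,t=2,log=-}
step 5 deliver 0→2: 2={part,t=1,log=-}
step 6 deliver 2→0: —
step 7 deliver 0→3: 3={part,t=1,log=-}
step 8 deliver 4→2: —
step 9 deliver 3→0: —
step 10 timeout(0): 0={coor,t=3,log=-}
step 11 crash(3): 3={✗part,t=1,log=-}
step 12 deliver 2→1: —
step 13 deliver 4→1: —
step 14 deliver 3→2: —
step 15 deliver 4→0: —
step 16 deliver 2→3: —
step 17 timeout(0): 0={coor,t=4,log=-}
step 18 deliver 2→0: —
step 19 propose(0,'z'): 0={coor,t=5,log=-}

no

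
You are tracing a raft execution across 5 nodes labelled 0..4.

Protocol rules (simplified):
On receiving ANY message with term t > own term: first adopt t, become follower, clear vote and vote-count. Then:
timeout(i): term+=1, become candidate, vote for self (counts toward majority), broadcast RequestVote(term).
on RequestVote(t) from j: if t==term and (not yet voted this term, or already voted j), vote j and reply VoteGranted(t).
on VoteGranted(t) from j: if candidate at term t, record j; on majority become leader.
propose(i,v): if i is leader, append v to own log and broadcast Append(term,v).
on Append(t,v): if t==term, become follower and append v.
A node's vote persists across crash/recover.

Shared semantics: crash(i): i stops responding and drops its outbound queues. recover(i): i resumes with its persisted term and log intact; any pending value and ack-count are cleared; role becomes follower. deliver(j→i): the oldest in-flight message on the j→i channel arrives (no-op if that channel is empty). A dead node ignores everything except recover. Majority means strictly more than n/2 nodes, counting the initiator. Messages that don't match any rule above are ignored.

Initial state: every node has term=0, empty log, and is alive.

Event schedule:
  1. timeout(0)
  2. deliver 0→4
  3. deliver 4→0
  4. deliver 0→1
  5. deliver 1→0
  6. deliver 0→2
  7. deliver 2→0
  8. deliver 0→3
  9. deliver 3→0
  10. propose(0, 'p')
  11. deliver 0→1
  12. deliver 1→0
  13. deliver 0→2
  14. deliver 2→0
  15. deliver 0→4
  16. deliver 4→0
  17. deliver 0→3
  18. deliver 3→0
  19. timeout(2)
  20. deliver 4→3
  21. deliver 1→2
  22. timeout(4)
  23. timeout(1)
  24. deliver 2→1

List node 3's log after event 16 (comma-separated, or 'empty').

e1 timeout(0): 0[cand,t=1,-]
e2 deliver 0→4: 4[foll,t=1,-]
e3 deliver 4→0: ·
e4 deliver 0→1: 1[foll,t=1,-]
e5 deliver 1→0: 0[lead,t=1,-]
e6 deliver 0→2: 2[foll,t=1,-]
e7 deliver 2→0: ·
e8 deliver 0→3: 3[foll,t=1,-]
e9 deliver 3→0: ·
e10 propose(0,'p'): 0[lead,t=1,p]
e11 deliver 0→1: 1[foll,t=1,p]
e12 deliver 1→0: ·
e13 deliver 0→2: 2[foll,t=1,p]
e14 deliver 2→0: ·
e15 deliver 0→4: 4[foll,t=1,p]
e16 deliver 4→0: ·

empty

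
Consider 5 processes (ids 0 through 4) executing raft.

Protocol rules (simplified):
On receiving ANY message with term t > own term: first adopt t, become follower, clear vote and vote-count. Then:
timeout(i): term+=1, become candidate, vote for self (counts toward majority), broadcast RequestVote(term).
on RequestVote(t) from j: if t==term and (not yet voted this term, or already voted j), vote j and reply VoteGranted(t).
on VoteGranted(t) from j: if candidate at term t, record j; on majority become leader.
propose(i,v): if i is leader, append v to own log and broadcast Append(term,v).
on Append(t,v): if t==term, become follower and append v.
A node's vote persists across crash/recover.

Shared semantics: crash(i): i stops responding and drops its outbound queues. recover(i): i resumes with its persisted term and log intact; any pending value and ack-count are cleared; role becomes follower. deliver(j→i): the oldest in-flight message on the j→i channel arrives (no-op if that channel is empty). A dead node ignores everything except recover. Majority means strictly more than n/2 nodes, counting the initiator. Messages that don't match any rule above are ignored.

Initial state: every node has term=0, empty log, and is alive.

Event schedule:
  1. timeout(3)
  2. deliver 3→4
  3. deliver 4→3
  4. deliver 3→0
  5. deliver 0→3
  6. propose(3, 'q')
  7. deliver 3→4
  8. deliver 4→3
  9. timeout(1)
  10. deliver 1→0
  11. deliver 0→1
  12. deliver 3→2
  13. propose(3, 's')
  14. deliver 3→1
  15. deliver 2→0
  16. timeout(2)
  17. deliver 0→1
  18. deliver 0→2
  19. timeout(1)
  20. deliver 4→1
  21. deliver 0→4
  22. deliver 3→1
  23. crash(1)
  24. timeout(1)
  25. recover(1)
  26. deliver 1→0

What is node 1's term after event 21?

[1] timeout(3) → N3(cand t1 [-])
[2] deliver 3→4 → N4(foll t1 [-])
[3] deliver 4→3 → ∅
[4] deliver 3→0 → N0(foll t1 [-])
[5] deliver 0→3 → N3(lead t1 [-])
[6] propose(3,'q') → N3(lead t1 [q])
[7] deliver 3→4 → N4(foll t1 [q])
[8] deliver 4→3 → ∅
[9] timeout(1) → N1(cand t1 [-])
[10] deliver 1→0 → ∅
[11] deliver 0→1 → ∅
[12] deliver 3→2 → N2(foll t1 [-])
[13] propose(3,'s') → N3(lead t1 [q,s])
[14] deliver 3→1 → ∅
[15] deliver 2→0 → ∅
[16] timeout(2) → N2(cand t2 [-])
[17] deliver 0→1 → ∅
[18] deliver 0→2 → ∅
[19] timeout(1) → N1(cand t2 [-])
[20] deliver 4→1 → ∅
[21] deliver 0→4 → ∅

2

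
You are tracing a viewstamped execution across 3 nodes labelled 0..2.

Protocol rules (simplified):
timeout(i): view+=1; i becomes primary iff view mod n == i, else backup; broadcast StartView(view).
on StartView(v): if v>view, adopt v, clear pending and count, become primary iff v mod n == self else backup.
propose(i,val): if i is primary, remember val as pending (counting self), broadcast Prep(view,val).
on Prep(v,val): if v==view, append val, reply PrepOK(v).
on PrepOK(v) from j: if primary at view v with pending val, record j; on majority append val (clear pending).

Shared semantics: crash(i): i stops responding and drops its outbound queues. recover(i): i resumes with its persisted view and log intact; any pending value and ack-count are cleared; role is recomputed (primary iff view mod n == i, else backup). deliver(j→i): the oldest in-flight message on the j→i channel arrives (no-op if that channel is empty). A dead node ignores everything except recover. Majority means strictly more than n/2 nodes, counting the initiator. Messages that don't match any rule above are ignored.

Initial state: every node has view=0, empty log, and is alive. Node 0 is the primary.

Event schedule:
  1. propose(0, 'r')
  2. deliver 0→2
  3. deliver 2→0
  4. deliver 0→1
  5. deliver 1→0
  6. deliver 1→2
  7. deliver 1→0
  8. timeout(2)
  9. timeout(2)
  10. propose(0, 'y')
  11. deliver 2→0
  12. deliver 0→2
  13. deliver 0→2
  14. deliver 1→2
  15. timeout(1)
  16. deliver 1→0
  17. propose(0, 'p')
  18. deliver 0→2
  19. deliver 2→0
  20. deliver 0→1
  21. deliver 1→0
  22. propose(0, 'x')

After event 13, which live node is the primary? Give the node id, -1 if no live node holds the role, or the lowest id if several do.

2

step 1 propose(0,'r'): —
step 2 deliver 0→2: 2={back,v=0,log=r}
step 3 deliver 2→0: 0={prim,v=0,log=r}
step 4 deliver 0→1: 1={back,v=0,log=r}
step 5 deliver 1→0: —
step 6 deliver 1→2: —
step 7 deliver 1→0: —
step 8 timeout(2): 2={back,v=1,log=r}
step 9 timeout(2): 2={prim,v=2,log=r}
step 10 propose(0,'y'): —
step 11 deliver 2→0: 0={back,v=1,log=r}
step 12 deliver 0→2: —
step 13 deliver 0→2: —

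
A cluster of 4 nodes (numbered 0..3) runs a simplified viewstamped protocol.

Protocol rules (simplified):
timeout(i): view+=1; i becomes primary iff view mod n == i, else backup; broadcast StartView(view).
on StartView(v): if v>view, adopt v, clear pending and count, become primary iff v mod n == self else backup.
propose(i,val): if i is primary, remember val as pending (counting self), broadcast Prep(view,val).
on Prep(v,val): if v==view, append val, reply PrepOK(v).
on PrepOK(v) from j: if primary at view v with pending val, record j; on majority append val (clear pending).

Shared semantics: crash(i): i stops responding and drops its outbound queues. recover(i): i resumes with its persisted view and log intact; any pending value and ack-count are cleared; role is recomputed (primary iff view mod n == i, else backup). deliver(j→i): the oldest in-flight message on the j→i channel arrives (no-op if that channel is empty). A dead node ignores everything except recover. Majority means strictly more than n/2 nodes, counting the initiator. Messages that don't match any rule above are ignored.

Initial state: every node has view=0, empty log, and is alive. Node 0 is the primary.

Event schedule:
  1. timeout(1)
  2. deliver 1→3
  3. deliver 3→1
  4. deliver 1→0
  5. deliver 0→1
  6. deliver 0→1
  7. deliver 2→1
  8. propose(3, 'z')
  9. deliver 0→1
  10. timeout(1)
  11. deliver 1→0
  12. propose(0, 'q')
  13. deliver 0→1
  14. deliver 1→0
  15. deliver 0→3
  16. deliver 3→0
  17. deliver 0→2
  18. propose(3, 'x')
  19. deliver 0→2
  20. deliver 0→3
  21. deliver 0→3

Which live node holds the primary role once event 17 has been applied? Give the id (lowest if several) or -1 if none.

e1 timeout(1): 1[prim,v=1,-]
e2 deliver 1→3: 3[back,v=1,-]
e3 deliver 3→1: ·
e4 deliver 1→0: 0[back,v=1,-]
e5 deliver 0→1: ·
e6 deliver 0→1: ·
e7 deliver 2→1: ·
e8 propose(3,'z'): ·
e9 deliver 0→1: ·
e10 timeout(1): 1[back,v=2,-]
e11 deliver 1→0: 0[back,v=2,-]
e12 propose(0,'q'): ·
e13 deliver 0→1: ·
e14 deliver 1→0: ·
e15 deliver 0→3: ·
e16 deliver 3→0: ·
e17 deliver 0→2: ·

-1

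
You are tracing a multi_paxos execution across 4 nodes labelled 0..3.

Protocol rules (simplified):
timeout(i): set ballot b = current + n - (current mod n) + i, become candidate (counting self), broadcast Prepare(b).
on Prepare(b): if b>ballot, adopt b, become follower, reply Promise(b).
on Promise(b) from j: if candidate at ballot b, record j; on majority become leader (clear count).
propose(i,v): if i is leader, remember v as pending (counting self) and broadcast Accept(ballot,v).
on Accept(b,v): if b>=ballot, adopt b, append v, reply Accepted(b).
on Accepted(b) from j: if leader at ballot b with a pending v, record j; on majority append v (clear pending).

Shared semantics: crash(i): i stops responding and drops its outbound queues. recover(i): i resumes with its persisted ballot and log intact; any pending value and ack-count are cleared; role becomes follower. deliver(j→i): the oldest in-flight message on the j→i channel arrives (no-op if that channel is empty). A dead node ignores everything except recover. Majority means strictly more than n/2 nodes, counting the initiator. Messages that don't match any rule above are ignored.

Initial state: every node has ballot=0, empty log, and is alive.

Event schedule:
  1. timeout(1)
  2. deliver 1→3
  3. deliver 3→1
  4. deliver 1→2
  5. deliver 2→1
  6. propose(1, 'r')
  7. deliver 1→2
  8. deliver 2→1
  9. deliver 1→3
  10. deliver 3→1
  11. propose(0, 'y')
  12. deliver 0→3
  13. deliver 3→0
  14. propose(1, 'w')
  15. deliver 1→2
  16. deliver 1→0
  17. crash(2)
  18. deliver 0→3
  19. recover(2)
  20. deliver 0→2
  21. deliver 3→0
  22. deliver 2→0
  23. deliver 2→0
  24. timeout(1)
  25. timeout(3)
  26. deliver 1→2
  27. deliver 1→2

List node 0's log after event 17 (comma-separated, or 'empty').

e1 timeout(1): 1[cand,b=5,-]
e2 deliver 1→3: 3[foll,b=5,-]
e3 deliver 3→1: ·
e4 deliver 1→2: 2[foll,b=5,-]
e5 deliver 2→1: 1[lead,b=5,-]
e6 propose(1,'r'): ·
e7 deliver 1→2: 2[foll,b=5,r]
e8 deliver 2→1: ·
e9 deliver 1→3: 3[foll,b=5,r]
e10 deliver 3→1: 1[lead,b=5,r]
e11 propose(0,'y'): ·
e12 deliver 0→3: ·
e13 deliver 3→0: ·
e14 propose(1,'w'): ·
e15 deliver 1→2: 2[foll,b=5,r,w]
e16 deliver 1→0: 0[foll,b=5,-]
e17 crash(2): 2[✗foll,b=5,r,w]

empty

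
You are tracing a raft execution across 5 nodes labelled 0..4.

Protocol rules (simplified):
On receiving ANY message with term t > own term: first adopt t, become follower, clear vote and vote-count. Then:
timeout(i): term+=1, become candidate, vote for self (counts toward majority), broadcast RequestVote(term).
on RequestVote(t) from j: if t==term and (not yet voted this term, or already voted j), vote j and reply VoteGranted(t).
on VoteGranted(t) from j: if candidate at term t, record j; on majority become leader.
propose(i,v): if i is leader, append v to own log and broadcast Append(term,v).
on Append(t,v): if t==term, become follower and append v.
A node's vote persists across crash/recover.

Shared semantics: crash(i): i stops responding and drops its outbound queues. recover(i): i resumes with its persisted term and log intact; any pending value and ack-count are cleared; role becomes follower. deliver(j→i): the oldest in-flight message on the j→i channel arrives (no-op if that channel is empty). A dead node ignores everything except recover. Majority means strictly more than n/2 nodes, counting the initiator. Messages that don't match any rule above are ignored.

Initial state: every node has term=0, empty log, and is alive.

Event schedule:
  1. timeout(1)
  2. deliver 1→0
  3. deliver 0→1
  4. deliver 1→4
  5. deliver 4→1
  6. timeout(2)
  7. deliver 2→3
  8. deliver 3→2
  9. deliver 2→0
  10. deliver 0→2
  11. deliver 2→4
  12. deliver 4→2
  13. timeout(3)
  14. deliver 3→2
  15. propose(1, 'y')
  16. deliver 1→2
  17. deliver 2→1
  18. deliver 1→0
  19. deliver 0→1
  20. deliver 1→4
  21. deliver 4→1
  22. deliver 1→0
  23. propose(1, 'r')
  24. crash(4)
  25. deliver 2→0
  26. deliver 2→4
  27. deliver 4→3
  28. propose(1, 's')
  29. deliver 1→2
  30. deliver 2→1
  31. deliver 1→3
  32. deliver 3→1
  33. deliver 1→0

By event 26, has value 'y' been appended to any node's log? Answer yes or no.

after 1 — timeout(1): n1:cand/t1/[-]
after 2 — deliver 1→0: n0:foll/t1/[-]
after 3 — deliver 0→1: ·
after 4 — deliver 1→4: n4:foll/t1/[-]
after 5 — deliver 4→1: n1:lead/t1/[-]
after 6 — timeout(2): n2:cand/t1/[-]
after 7 — deliver 2→3: n3:foll/t1/[-]
after 8 — deliver 3→2: ·
after 9 — deliver 2→0: ·
after 10 — deliver 0→2: ·
after 11 — deliver 2→4: ·
after 12 — deliver 4→2: ·
after 13 — timeout(3): n3:cand/t2/[-]
after 14 — deliver 3→2: n2:foll/t2/[-]
after 15 — propose(1,'y'): n1:lead/t1/[y]
after 16 — deliver 1→2: ·
after 17 — deliver 2→1: ·
after 18 — deliver 1→0: n0:foll/t1/[y]
after 19 — deliver 0→1: ·
after 20 — deliver 1→4: n4:foll/t1/[y]
after 21 — deliver 4→1: ·
after 22 — deliver 1→0: ·
after 23 — propose(1,'r'): n1:lead/t1/[y,r]
after 24 — crash(4): n4:✗foll/t1/[y]
after 25 — deliver 2→0: ·
after 26 — deliver 2→4: ·

yes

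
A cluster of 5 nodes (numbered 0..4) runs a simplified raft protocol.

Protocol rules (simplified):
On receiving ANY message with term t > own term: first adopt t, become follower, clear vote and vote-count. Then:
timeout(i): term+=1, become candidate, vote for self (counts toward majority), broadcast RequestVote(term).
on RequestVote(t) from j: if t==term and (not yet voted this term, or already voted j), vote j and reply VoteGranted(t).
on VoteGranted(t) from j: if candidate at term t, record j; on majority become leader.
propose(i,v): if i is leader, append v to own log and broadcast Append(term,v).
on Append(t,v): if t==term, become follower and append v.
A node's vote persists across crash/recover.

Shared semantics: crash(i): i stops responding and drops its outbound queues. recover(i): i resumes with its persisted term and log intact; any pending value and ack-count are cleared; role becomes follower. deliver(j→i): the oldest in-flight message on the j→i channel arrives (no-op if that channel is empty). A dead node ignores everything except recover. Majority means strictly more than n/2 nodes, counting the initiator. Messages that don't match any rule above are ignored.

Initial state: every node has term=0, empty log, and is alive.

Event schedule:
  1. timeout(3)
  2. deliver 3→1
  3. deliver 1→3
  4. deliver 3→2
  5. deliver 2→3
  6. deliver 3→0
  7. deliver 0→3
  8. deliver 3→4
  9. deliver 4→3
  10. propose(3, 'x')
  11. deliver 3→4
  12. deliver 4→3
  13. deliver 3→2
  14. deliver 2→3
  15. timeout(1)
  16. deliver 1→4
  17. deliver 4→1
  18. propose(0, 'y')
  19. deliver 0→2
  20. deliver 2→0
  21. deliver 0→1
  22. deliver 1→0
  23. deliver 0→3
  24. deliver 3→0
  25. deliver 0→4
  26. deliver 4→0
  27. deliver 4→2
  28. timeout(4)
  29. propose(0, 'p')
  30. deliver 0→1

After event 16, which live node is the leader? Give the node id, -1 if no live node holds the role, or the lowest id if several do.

step 1 timeout(3): 3={cand,t=1,log=-}
step 2 deliver 3→1: 1={foll,t=1,log=-}
step 3 deliver 1→3: —
step 4 deliver 3→2: 2={foll,t=1,log=-}
step 5 deliver 2→3: 3={lead,t=1,log=-}
step 6 deliver 3→0: 0={foll,t=1,log=-}
step 7 deliver 0→3: —
step 8 deliver 3→4: 4={foll,t=1,log=-}
step 9 deliver 4→3: —
step 10 propose(3,'x'): 3={lead,t=1,log=x}
step 11 deliver 3→4: 4={foll,t=1,log=x}
step 12 deliver 4→3: —
step 13 deliver 3→2: 2={foll,t=1,log=x}
step 14 deliver 2→3: —
step 15 timeout(1): 1={cand,t=2,log=-}
step 16 deliver 1→4: 4={foll,t=2,log=x}

3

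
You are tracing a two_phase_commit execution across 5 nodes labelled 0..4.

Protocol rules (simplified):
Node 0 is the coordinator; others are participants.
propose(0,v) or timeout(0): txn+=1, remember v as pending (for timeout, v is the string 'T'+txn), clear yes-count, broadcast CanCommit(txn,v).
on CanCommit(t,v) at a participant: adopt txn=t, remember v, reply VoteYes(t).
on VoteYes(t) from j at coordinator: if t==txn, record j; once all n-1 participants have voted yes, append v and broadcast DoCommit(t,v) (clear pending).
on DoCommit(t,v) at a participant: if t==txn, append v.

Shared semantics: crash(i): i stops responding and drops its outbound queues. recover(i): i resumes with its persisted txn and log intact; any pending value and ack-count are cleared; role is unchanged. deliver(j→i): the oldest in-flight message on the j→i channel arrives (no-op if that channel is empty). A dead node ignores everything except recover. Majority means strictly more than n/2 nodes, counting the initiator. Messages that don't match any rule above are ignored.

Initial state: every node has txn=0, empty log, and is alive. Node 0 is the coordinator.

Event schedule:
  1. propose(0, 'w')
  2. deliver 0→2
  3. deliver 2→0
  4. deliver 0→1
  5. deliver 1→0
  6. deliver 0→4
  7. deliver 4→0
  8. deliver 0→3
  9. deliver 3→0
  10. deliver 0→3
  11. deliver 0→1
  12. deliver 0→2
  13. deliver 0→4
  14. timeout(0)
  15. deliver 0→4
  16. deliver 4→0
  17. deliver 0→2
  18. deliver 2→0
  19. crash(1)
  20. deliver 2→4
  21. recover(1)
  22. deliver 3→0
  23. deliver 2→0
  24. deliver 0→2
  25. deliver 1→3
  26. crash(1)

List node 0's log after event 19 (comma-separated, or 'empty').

w

step 1 propose(0,'w'): 0={coor,t=1,log=-}
step 2 deliver 0→2: 2={part,t=1,log=-}
step 3 deliver 2→0: —
step 4 deliver 0→1: 1={part,t=1,log=-}
step 5 deliver 1→0: —
step 6 deliver 0→4: 4={part,t=1,log=-}
step 7 deliver 4→0: —
step 8 deliver 0→3: 3={part,t=1,log=-}
step 9 deliver 3→0: 0={coor,t=1,log=w}
step 10 deliver 0→3: 3={part,t=1,log=w}
step 11 deliver 0→1: 1={part,t=1,log=w}
step 12 deliver 0→2: 2={part,t=1,log=w}
step 13 deliver 0→4: 4={part,t=1,log=w}
step 14 timeout(0): 0={coor,t=2,log=w}
step 15 deliver 0→4: 4={part,t=2,log=w}
step 16 deliver 4→0: —
step 17 deliver 0→2: 2={part,t=2,log=w}
step 18 deliver 2→0: —
step 19 crash(1): 1={✗part,t=1,log=w}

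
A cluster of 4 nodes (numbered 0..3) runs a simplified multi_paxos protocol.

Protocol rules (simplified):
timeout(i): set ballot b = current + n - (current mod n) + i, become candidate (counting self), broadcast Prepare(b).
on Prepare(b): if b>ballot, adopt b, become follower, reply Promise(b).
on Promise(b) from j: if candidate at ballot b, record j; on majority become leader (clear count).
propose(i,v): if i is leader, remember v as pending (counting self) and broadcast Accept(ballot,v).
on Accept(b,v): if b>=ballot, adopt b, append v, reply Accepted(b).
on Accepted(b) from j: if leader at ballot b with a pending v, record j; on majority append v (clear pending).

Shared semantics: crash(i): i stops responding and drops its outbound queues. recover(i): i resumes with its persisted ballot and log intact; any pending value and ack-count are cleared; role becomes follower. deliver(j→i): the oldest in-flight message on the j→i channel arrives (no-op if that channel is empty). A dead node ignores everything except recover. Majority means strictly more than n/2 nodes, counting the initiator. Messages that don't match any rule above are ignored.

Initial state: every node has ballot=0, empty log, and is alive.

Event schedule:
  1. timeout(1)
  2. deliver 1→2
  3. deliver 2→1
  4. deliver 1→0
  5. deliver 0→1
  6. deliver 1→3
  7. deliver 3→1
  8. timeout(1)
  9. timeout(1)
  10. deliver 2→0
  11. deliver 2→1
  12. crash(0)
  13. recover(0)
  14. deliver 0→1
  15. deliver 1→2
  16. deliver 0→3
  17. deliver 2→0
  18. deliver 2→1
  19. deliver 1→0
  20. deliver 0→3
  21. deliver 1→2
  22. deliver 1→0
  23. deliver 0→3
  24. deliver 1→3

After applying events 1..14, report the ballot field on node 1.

after 1 — timeout(1): n1:cand/b5/[-]
after 2 — deliver 1→2: n2:foll/b5/[-]
after 3 — deliver 2→1: ·
after 4 — deliver 1→0: n0:foll/b5/[-]
after 5 — deliver 0→1: n1:lead/b5/[-]
after 6 — deliver 1→3: n3:foll/b5/[-]
after 7 — deliver 3→1: ·
after 8 — timeout(1): n1:cand/b9/[-]
after 9 — timeout(1): n1:cand/b13/[-]
after 10 — deliver 2→0: ·
after 11 — deliver 2→1: ·
after 12 — crash(0): n0:✗foll/b5/[-]
after 13 — recover(0): n0:foll/b5/[-]
after 14 — deliver 0→1: ·

13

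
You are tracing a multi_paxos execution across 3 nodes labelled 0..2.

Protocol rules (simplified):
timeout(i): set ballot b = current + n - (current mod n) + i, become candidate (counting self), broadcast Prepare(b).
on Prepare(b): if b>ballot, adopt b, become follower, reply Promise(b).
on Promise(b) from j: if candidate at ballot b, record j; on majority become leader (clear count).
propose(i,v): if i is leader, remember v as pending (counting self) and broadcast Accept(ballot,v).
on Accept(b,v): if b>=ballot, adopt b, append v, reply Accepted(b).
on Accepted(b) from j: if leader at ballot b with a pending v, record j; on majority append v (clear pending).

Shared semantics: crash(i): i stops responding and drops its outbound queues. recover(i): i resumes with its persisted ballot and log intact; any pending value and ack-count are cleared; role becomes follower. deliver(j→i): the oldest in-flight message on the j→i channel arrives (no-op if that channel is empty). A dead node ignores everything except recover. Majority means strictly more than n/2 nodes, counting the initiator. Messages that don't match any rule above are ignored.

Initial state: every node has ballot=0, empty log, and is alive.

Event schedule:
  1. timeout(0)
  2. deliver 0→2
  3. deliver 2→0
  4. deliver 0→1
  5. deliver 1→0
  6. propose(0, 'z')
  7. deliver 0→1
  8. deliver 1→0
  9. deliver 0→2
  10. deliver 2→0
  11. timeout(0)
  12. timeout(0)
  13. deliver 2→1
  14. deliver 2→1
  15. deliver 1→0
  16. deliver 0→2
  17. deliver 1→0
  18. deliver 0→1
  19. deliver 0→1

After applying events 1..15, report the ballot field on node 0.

after 1 — timeout(0): n0:cand/b3/[-]
after 2 — deliver 0→2: n2:foll/b3/[-]
after 3 — deliver 2→0: n0:lead/b3/[-]
after 4 — deliver 0→1: n1:foll/b3/[-]
after 5 — deliver 1→0: ·
after 6 — propose(0,'z'): ·
after 7 — deliver 0→1: n1:foll/b3/[z]
after 8 — deliver 1→0: n0:lead/b3/[z]
after 9 — deliver 0→2: n2:foll/b3/[z]
after 10 — deliver 2→0: ·
after 11 — timeout(0): n0:cand/b6/[z]
after 12 — timeout(0): n0:cand/b9/[z]
after 13 — deliver 2→1: ·
after 14 — deliver 2→1: ·
after 15 — deliver 1→0: ·

9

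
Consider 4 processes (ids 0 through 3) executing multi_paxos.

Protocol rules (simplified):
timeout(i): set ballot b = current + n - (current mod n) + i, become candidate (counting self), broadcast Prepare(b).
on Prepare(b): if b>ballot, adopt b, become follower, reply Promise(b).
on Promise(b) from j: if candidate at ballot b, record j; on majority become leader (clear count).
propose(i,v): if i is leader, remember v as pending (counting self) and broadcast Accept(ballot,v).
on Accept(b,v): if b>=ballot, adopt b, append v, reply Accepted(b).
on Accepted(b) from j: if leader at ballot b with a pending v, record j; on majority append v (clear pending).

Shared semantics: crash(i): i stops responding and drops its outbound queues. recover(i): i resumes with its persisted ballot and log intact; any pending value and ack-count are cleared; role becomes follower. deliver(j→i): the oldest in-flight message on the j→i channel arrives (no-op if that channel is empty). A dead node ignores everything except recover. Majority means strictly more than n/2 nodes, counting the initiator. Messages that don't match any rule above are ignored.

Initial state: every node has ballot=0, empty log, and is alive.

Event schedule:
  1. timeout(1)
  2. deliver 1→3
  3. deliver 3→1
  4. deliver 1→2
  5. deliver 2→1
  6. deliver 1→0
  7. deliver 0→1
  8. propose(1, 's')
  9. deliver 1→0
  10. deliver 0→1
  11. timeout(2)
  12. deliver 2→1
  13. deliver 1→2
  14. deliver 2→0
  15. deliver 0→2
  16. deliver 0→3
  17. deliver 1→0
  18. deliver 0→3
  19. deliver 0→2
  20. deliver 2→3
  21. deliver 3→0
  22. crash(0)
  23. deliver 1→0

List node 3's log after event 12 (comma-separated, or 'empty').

1. timeout(1):  <1:cand b5 ->
2. deliver 1→3:  <3:foll b5 ->
3. deliver 3→1:  nop
4. deliver 1→2:  <2:foll b5 ->
5. deliver 2→1:  <1:lead b5 ->
6. deliver 1→0:  <0:foll b5 ->
7. deliver 0→1:  nop
8. propose(1,'s'):  nop
9. deliver 1→0:  <0:foll b5 s>
10. deliver 0→1:  nop
11. timeout(2):  <2:cand b10 ->
12. deliver 2→1:  <1:foll b10 ->

empty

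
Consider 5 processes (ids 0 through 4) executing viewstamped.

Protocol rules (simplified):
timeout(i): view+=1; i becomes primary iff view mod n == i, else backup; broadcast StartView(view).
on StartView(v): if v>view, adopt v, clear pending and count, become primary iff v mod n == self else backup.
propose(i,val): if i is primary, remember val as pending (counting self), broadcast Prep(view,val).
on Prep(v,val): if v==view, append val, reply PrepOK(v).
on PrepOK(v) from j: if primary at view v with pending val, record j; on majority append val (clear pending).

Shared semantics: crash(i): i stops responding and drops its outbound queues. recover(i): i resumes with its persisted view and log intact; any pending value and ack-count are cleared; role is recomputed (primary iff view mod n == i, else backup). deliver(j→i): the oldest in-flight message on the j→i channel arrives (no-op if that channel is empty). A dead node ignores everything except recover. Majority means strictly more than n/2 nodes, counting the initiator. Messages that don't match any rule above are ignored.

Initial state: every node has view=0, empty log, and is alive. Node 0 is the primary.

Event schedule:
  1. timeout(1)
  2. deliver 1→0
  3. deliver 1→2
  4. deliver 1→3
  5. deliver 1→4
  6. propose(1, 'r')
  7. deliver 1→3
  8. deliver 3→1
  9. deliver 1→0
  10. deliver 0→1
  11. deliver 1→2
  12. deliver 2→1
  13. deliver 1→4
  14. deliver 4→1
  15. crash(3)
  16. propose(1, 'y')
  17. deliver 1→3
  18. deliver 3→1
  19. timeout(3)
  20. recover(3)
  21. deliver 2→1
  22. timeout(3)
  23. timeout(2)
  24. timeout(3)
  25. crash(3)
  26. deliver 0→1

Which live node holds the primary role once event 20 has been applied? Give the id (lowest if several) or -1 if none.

step 1 timeout(1): 1={prim,v=1,log=-}
step 2 deliver 1→0: 0={back,v=1,log=-}
step 3 deliver 1→2: 2={back,v=1,log=-}
step 4 deliver 1→3: 3={back,v=1,log=-}
step 5 deliver 1→4: 4={back,v=1,log=-}
step 6 propose(1,'r'): —
step 7 deliver 1→3: 3={back,v=1,log=r}
step 8 deliver 3→1: —
step 9 deliver 1→0: 0={back,v=1,log=r}
step 10 deliver 0→1: 1={prim,v=1,log=r}
step 11 deliver 1→2: 2={back,v=1,log=r}
step 12 deliver 2→1: —
step 13 deliver 1→4: 4={back,v=1,log=r}
step 14 deliver 4→1: —
step 15 crash(3): 3={✗back,v=1,log=r}
step 16 propose(1,'y'): —
step 17 deliver 1→3: —
step 18 deliver 3→1: —
step 19 timeout(3): —
step 20 recover(3): 3={back,v=1,log=r}

1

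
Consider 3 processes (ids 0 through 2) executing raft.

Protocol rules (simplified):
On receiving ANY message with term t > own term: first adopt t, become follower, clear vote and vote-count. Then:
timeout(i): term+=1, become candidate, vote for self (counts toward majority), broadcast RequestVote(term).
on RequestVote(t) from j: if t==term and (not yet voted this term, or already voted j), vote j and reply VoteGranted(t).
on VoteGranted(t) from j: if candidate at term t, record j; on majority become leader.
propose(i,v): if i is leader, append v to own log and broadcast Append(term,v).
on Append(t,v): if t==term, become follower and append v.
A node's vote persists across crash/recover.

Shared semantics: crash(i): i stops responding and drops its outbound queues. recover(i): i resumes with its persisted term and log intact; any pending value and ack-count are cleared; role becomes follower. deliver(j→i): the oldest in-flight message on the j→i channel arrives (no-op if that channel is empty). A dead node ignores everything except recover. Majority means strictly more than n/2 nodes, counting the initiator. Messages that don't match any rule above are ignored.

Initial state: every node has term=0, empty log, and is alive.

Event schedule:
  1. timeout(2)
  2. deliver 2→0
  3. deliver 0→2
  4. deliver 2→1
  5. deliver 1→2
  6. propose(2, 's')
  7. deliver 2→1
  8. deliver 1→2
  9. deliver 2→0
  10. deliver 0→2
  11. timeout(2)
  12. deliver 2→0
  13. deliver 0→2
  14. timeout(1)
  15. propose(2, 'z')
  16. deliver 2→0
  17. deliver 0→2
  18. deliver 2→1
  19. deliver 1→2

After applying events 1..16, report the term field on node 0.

1. timeout(2):  <2:cand t1 ->
2. deliver 2→0:  <0:foll t1 ->
3. deliver 0→2:  <2:lead t1 ->
4. deliver 2→1:  <1:foll t1 ->
5. deliver 1→2:  nop
6. propose(2,'s'):  <2:lead t1 s>
7. deliver 2→1:  <1:foll t1 s>
8. deliver 1→2:  nop
9. deliver 2→0:  <0:foll t1 s>
10. deliver 0→2:  nop
11. timeout(2):  <2:cand t2 s>
12. deliver 2→0:  <0:foll t2 s>
13. deliver 0→2:  <2:lead t2 s>
14. timeout(1):  <1:cand t2 s>
15. propose(2,'z'):  <2:lead t2 s,z>
16. deliver 2→0:  <0:foll t2 s,z>

2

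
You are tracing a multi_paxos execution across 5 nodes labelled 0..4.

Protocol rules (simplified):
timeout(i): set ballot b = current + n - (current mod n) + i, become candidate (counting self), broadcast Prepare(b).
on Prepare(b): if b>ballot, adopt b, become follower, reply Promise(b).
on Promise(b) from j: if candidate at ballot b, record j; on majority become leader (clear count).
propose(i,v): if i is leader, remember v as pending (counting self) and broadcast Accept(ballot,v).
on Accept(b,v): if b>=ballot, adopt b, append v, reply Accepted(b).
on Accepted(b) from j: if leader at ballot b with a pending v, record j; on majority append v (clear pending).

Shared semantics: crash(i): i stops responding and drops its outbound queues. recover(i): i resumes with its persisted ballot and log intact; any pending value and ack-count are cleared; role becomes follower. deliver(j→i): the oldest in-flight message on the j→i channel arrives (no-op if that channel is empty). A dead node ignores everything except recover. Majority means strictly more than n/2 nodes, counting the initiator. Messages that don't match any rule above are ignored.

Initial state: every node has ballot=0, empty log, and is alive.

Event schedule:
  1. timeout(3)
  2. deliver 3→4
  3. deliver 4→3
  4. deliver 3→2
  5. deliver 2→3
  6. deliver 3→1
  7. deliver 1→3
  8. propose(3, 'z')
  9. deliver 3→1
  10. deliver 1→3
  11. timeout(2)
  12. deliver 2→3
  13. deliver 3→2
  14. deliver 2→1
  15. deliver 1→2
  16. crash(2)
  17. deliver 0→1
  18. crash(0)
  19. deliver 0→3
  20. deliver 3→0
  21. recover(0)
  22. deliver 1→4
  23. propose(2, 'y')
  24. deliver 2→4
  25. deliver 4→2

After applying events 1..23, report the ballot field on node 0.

0

[1] timeout(3) → N3(cand b8 [-])
[2] deliver 3→4 → N4(foll b8 [-])
[3] deliver 4→3 → ∅
[4] deliver 3→2 → N2(foll b8 [-])
[5] deliver 2→3 → N3(lead b8 [-])
[6] deliver 3→1 → N1(foll b8 [-])
[7] deliver 1→3 → ∅
[8] propose(3,'z') → ∅
[9] deliver 3→1 → N1(foll b8 [z])
[10] deliver 1→3 → ∅
[11] timeout(2) → N2(cand b12 [-])
[12] deliver 2→3 → N3(foll b12 [-])
[13] deliver 3→2 → ∅
[14] deliver 2→1 → N1(foll b12 [z])
[15] deliver 1→2 → ∅
[16] crash(2) → N2(✗cand b12 [-])
[17] deliver 0→1 → ∅
[18] crash(0) → N0(✗foll b0 [-])
[19] deliver 0→3 → ∅
[20] deliver 3→0 → ∅
[21] recover(0) → N0(foll b0 [-])
[22] deliver 1→4 → ∅
[23] propose(2,'y') → ∅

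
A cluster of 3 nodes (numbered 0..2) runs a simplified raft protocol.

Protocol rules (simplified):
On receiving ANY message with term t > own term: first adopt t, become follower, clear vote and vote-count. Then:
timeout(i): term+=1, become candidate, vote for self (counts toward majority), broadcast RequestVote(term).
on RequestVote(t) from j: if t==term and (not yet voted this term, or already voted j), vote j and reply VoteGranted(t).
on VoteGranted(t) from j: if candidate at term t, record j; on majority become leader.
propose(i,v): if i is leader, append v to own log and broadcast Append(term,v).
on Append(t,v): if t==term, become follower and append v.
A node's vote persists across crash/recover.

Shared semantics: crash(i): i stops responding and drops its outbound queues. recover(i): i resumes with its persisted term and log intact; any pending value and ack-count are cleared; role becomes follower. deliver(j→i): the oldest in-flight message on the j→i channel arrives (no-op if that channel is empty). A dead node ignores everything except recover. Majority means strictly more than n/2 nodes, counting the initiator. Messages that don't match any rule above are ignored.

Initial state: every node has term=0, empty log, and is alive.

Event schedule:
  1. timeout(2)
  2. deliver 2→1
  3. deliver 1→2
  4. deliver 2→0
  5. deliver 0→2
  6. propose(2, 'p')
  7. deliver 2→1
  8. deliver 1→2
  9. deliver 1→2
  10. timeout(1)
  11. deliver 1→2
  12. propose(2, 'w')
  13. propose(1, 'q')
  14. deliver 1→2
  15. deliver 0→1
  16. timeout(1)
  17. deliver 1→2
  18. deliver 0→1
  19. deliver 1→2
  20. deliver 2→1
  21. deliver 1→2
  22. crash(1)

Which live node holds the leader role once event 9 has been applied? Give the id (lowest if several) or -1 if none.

2

1. timeout(2):  <2:cand t1 ->
2. deliver 2→1:  <1:foll t1 ->
3. deliver 1→2:  <2:lead t1 ->
4. deliver 2→0:  <0:foll t1 ->
5. deliver 0→2:  nop
6. propose(2,'p'):  <2:lead t1 p>
7. deliver 2→1:  <1:foll t1 p>
8. deliver 1→2:  nop
9. deliver 1→2:  nop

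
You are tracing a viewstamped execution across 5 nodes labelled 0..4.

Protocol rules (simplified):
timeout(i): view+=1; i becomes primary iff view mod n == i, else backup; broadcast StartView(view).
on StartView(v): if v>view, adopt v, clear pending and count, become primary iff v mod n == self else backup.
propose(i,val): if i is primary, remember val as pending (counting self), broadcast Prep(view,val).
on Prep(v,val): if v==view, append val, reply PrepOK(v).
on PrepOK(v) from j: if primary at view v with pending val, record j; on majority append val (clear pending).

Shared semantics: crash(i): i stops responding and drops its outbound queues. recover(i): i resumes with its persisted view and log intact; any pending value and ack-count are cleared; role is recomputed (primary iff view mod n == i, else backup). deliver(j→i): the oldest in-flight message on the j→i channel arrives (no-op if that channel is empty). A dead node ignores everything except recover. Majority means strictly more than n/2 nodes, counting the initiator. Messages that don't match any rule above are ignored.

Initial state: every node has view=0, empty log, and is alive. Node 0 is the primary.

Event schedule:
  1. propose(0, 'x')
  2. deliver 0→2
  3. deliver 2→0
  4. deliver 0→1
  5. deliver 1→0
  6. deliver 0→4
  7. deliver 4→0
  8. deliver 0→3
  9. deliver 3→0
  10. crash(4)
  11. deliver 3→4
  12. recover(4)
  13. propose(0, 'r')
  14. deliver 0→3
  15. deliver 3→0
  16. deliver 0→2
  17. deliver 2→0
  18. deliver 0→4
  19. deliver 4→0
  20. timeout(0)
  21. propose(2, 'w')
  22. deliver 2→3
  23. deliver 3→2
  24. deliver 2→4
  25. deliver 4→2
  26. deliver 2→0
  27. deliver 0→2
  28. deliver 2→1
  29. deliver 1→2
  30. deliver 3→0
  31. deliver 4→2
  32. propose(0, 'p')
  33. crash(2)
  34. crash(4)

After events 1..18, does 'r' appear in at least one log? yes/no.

yes

1. propose(0,'x'):  nop
2. deliver 0→2:  <2:back v0 x>
3. deliver 2→0:  nop
4. deliver 0→1:  <1:back v0 x>
5. deliver 1→0:  <0:prim v0 x>
6. deliver 0→4:  <4:back v0 x>
7. deliver 4→0:  nop
8. deliver 0→3:  <3:back v0 x>
9. deliver 3→0:  nop
10. crash(4):  <4:✗back v0 x>
11. deliver 3→4:  nop
12. recover(4):  <4:back v0 x>
13. propose(0,'r'):  nop
14. deliver 0→3:  <3:back v0 x,r>
15. deliver 3→0:  nop
16. deliver 0→2:  <2:back v0 x,r>
17. deliver 2→0:  <0:prim v0 x,r>
18. deliver 0→4:  <4:back v0 x,r>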